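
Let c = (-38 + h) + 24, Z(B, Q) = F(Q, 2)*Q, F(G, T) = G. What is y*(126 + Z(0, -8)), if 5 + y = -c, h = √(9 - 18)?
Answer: 1710 - 570*I ≈ 1710.0 - 570.0*I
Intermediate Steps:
h = 3*I (h = √(-9) = 3*I ≈ 3.0*I)
Z(B, Q) = Q² (Z(B, Q) = Q*Q = Q²)
c = -14 + 3*I (c = (-38 + 3*I) + 24 = -14 + 3*I ≈ -14.0 + 3.0*I)
y = 9 - 3*I (y = -5 - (-14 + 3*I) = -5 + (14 - 3*I) = 9 - 3*I ≈ 9.0 - 3.0*I)
y*(126 + Z(0, -8)) = (9 - 3*I)*(126 + (-8)²) = (9 - 3*I)*(126 + 64) = (9 - 3*I)*190 = 1710 - 570*I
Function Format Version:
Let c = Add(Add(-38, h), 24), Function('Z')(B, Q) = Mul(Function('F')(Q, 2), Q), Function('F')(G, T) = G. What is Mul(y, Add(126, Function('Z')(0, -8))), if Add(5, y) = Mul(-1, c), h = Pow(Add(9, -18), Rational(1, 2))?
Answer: Add(1710, Mul(-570, I)) ≈ Add(1710.0, Mul(-570.00, I))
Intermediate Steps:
h = Mul(3, I) (h = Pow(-9, Rational(1, 2)) = Mul(3, I) ≈ Mul(3.0000, I))
Function('Z')(B, Q) = Pow(Q, 2) (Function('Z')(B, Q) = Mul(Q, Q) = Pow(Q, 2))
c = Add(-14, Mul(3, I)) (c = Add(Add(-38, Mul(3, I)), 24) = Add(-14, Mul(3, I)) ≈ Add(-14.000, Mul(3.0000, I)))
y = Add(9, Mul(-3, I)) (y = Add(-5, Mul(-1, Add(-14, Mul(3, I)))) = Add(-5, Add(14, Mul(-3, I))) = Add(9, Mul(-3, I)) ≈ Add(9.0000, Mul(-3.0000, I)))
Mul(y, Add(126, Function('Z')(0, -8))) = Mul(Add(9, Mul(-3, I)), Add(126, Pow(-8, 2))) = Mul(Add(9, Mul(-3, I)), Add(126, 64)) = Mul(Add(9, Mul(-3, I)), 190) = Add(1710, Mul(-570, I))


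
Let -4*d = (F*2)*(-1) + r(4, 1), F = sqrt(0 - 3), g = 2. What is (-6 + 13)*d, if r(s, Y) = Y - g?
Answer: 7/4 + 7*I*sqrt(3)/2 ≈ 1.75 + 6.0622*I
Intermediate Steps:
r(s, Y) = -2 + Y (r(s, Y) = Y - 1*2 = Y - 2 = -2 + Y)
F = I*sqrt(3) (F = sqrt(-3) = I*sqrt(3) ≈ 1.732*I)
d = 1/4 + I*sqrt(3)/2 (d = -(((I*sqrt(3))*2)*(-1) + (-2 + 1))/4 = -((2*I*sqrt(3))*(-1) - 1)/4 = -(-2*I*sqrt(3) - 1)/4 = -(-1 - 2*I*sqrt(3))/4 = 1/4 + I*sqrt(3)/2 ≈ 0.25 + 0.86602*I)
(-6 + 13)*d = (-6 + 13)*(1/4 + I*sqrt(3)/2) = 7*(1/4 + I*sqrt(3)/2) = 7/4 + 7*I*sqrt(3)/2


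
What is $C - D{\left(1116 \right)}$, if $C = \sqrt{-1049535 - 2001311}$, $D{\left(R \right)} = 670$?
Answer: $-670 + i \sqrt{3050846} \approx -670.0 + 1746.7 i$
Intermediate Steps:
$C = i \sqrt{3050846}$ ($C = \sqrt{-3050846} = i \sqrt{3050846} \approx 1746.7 i$)
$C - D{\left(1116 \right)} = i \sqrt{3050846} - 670 = -670 + i \sqrt{3050846}$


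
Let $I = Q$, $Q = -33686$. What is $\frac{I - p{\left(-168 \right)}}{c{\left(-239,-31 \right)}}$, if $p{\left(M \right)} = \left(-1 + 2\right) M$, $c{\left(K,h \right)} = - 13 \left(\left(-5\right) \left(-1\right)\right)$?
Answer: $\frac{33518}{65} \approx 515.66$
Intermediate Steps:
$I = -33686$
$c{\left(K,h \right)} = -65$ ($c{\left(K,h \right)} = \left(-13\right) 5 = -65$)
$p{\left(M \right)} = M$ ($p{\left(M \right)} = 1 M = M$)
$\frac{I - p{\left(-168 \right)}}{c{\left(-239,-31 \right)}} = \frac{-33686 - -168}{-65} = \left(-33686 + 168\right) \left(- \frac{1}{65}\right) = \left(-33518\right) \left(- \frac{1}{65}\right) = \frac{33518}{65}$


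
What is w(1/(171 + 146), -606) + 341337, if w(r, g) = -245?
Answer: 341092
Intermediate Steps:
w(1/(171 + 146), -606) + 341337 = -245 + 341337 = 341092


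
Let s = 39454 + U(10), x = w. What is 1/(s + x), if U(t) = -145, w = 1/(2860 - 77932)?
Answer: 75072/2951005247 ≈ 2.5439e-5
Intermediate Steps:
w = -1/75072 (w = 1/(-75072) = -1/75072 ≈ -1.3321e-5)
x = -1/75072 ≈ -1.3321e-5
s = 39309 (s = 39454 - 145 = 39309)
1/(s + x) = 1/(39309 - 1/75072) = 1/(2951005247/75072) = 75072/2951005247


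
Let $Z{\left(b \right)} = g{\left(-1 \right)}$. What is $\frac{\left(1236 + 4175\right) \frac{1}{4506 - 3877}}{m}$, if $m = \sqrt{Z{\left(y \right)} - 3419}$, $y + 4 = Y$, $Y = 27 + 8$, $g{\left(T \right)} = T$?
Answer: $- \frac{5411 i \sqrt{95}}{358530} \approx - 0.1471 i$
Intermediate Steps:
$Y = 35$
$y = 31$ ($y = -4 + 35 = 31$)
$Z{\left(b \right)} = -1$
$m = 6 i \sqrt{95}$ ($m = \sqrt{-1 - 3419} = \sqrt{-3420} = 6 i \sqrt{95} \approx 58.481 i$)
$\frac{\left(1236 + 4175\right) \frac{1}{4506 - 3877}}{m} = \frac{\left(1236 + 4175\right) \frac{1}{4506 - 3877}}{6 i \sqrt{95}} = \frac{5411}{629} \left(- \frac{i \sqrt{95}}{570}\right) = 5411 \cdot \frac{1}{629} \left(- \frac{i \sqrt{95}}{570}\right) = \frac{5411 \left(- \frac{i \sqrt{95}}{570}\right)}{629} = - \frac{5411 i \sqrt{95}}{358530}$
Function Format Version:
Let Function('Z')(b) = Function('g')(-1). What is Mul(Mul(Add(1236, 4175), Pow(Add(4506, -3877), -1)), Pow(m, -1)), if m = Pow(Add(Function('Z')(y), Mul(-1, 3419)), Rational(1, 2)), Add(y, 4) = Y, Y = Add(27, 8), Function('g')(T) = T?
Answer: Mul(Rational(-5411, 358530), I, Pow(95, Rational(1, 2))) ≈ Mul(-0.14710, I)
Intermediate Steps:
Y = 35
y = 31 (y = Add(-4, 35) = 31)
Function('Z')(b) = -1
m = Mul(6, I, Pow(95, Rational(1, 2))) (m = Pow(Add(-1, Mul(-1, 3419)), Rational(1, 2)) = Pow(Add(-1, -3419), Rational(1, 2)) = Pow(-3420, Rational(1, 2)) = Mul(6, I, Pow(95, Rational(1, 2))) ≈ Mul(58.481, I))
Mul(Mul(Add(1236, 4175), Pow(Add(4506, -3877), -1)), Pow(m, -1)) = Mul(Mul(Add(1236, 4175), Pow(Add(4506, -3877), -1)), Pow(Mul(6, I, Pow(95, Rational(1, 2))), -1)) = Mul(Mul(5411, Pow(629, -1)), Mul(Rational(-1, 570), I, Pow(95, Rational(1, 2)))) = Mul(Mul(5411, Rational(1, 629)), Mul(Rational(-1, 570), I, Pow(95, Rational(1, 2)))) = Mul(Rational(5411, 629), Mul(Rational(-1, 570), I, Pow(95, Rational(1, 2)))) = Mul(Rational(-5411, 358530), I, Pow(95, Rational(1, 2)))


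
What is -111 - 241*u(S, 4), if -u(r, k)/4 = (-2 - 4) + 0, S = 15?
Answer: -5895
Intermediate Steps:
u(r, k) = 24 (u(r, k) = -4*((-2 - 4) + 0) = -4*(-6 + 0) = -4*(-6) = 24)
-111 - 241*u(S, 4) = -111 - 241*24 = -111 - 5784 = -5895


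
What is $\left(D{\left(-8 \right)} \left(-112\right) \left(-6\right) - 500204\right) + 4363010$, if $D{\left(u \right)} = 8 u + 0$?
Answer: $3819798$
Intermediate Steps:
$D{\left(u \right)} = 8 u$
$\left(D{\left(-8 \right)} \left(-112\right) \left(-6\right) - 500204\right) + 4363010 = \left(8 \left(-8\right) \left(-112\right) \left(-6\right) - 500204\right) + 4363010 = \left(\left(-64\right) \left(-112\right) \left(-6\right) - 500204\right) + 4363010 = \left(7168 \left(-6\right) - 500204\right) + 4363010 = \left(-43008 - 500204\right) + 4363010 = -543212 + 4363010 = 3819798$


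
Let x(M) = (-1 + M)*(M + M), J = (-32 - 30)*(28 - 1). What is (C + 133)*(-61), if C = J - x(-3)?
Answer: 95465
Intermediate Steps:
J = -1674 (J = -62*27 = -1674)
x(M) = 2*M*(-1 + M) (x(M) = (-1 + M)*(2*M) = 2*M*(-1 + M))
C = -1698 (C = -1674 - 2*(-3)*(-1 - 3) = -1674 - 2*(-3)*(-4) = -1674 - 1*24 = -1674 - 24 = -1698)
(C + 133)*(-61) = (-1698 + 133)*(-61) = -1565*(-61) = 95465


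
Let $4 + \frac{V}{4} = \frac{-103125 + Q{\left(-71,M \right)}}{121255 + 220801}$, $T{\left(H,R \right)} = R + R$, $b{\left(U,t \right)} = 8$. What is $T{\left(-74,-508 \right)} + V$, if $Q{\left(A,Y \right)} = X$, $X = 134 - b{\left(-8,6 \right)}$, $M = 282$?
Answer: $- \frac{6796419}{6578} \approx -1033.2$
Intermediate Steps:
$T{\left(H,R \right)} = 2 R$
$X = 126$ ($X = 134 - 8 = 126$)
$Q{\left(A,Y \right)} = 126$
$V = - \frac{113171}{6578}$ ($V = -16 + 4 \frac{-103125 + 126}{121255 + 220801} = -16 + 4 \left(- \frac{102999}{342056}\right) = -16 + 4 \left(\left(-102999\right) \frac{1}{342056}\right) = -16 + 4 \left(- \frac{7923}{26312}\right) = -16 - \frac{7923}{6578} = - \frac{113171}{6578} \approx -17.204$)
$T{\left(-74,-508 \right)} + V = 2 \left(-508\right) - \frac{113171}{6578} = -1016 - \frac{113171}{6578} = - \frac{6796419}{6578}$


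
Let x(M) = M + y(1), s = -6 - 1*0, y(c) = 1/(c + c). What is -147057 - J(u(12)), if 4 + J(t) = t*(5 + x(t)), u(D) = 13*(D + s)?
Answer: -153566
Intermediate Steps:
y(c) = 1/(2*c)
s = -6 (s = -6 + 0 = -6)
x(M) = 1/2 + M (x(M) = M + (1/2)/1 = M + (1/2)*1 = M + 1/2 = 1/2 + M)
u(D) = -78 + 13*D (u(D) = 13*(D - 6) = 13*(-6 + D) = -78 + 13*D)
J(t) = -4 + t*(11/2 + t) (J(t) = -4 + t*(5 + (1/2 + t)) = -4 + t*(11/2 + t))
-147057 - J(u(12)) = -147057 - (-4 + (-78 + 13*12)**2 + 11*(-78 + 13*12)/2) = -147057 - (-4 + (-78 + 156)**2 + 11*(-78 + 156)/2) = -147057 - (-4 + 78**2 + (11/2)*78) = -147057 - (-4 + 6084 + 429) = -147057 - 1*6509 = -147057 - 6509 = -153566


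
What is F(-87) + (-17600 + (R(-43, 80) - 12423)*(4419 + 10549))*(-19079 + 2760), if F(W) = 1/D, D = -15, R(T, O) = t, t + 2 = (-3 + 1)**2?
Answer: 45514130307479/15 ≈ 3.0343e+12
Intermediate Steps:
t = 2 (t = -2 + (-3 + 1)**2 = -2 + (-2)**2 = -2 + 4 = 2)
R(T, O) = 2
F(W) = -1/15 (F(W) = 1/(-15) = -1/15)
F(-87) + (-17600 + (R(-43, 80) - 12423)*(4419 + 10549))*(-19079 + 2760) = -1/15 + (-17600 + (2 - 12423)*(4419 + 10549))*(-19079 + 2760) = -1/15 + (-17600 - 12421*14968)*(-16319) = -1/15 + (-17600 - 185917528)*(-16319) = -1/15 - 185935128*(-16319) = -1/15 + 3034275353832 = 45514130307479/15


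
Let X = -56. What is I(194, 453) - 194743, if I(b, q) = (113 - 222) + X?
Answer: -194908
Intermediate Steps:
I(b, q) = -165 (I(b, q) = (113 - 222) - 56 = -109 - 56 = -165)
I(194, 453) - 194743 = -165 - 194743 = -194908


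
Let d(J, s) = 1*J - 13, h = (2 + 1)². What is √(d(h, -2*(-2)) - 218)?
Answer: I*√222 ≈ 14.9*I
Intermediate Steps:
h = 9 (h = 3² = 9)
d(J, s) = -13 + J (d(J, s) = J - 13 = -13 + J)
√(d(h, -2*(-2)) - 218) = √((-13 + 9) - 218) = √(-4 - 218) = √(-222) = I*√222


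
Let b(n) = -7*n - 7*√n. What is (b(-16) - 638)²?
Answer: 275892 + 29456*I ≈ 2.7589e+5 + 29456.0*I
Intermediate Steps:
(b(-16) - 638)² = ((-7*(-16) - 28*I) - 638)² = ((112 - 28*I) - 638)² = (-526 - 28*I)²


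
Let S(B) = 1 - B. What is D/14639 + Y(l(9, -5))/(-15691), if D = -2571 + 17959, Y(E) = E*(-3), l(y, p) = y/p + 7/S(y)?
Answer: 9653425201/9188021960 ≈ 1.0507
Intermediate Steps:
l(y, p) = 7/(1 - y) + y/p (l(y, p) = y/p + 7/(1 - y) = 7/(1 - y) + y/p)
Y(E) = -3*E
D = 15388
D/14639 + Y(l(9, -5))/(-15691) = 15388/14639 - 3*(-7/(-1 + 9) + 9/(-5))/(-15691) = 15388*(1/14639) - 3*(-7/8 + 9*(-⅕))*(-1/15691) = 15388/14639 - 3*(-7*⅛ - 9/5)*(-1/15691) = 15388/14639 - 3*(-7/8 - 9/5)*(-1/15691) = 15388/14639 - 3*(-107/40)*(-1/15691) = 15388/14639 + (321/40)*(-1/15691) = 15388/14639 - 321/627640 = 9653425201/9188021960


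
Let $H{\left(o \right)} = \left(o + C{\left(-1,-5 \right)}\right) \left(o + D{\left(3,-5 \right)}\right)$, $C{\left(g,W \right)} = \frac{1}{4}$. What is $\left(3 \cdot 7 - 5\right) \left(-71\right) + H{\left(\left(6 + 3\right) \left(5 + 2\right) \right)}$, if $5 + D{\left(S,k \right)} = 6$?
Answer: $2912$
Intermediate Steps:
$C{\left(g,W \right)} = \frac{1}{4}$
$D{\left(S,k \right)} = 1$ ($D{\left(S,k \right)} = -5 + 6 = 1$)
$H{\left(o \right)} = \left(1 + o\right) \left(\frac{1}{4} + o\right)$ ($H{\left(o \right)} = \left(o + \frac{1}{4}\right) \left(o + 1\right) = \left(\frac{1}{4} + o\right) \left(1 + o\right) = \left(1 + o\right) \left(\frac{1}{4} + o\right)$)
$\left(3 \cdot 7 - 5\right) \left(-71\right) + H{\left(\left(6 + 3\right) \left(5 + 2\right) \right)} = \left(3 \cdot 7 - 5\right) \left(-71\right) + \left(\frac{1}{4} + \left(\left(6 + 3\right) \left(5 + 2\right)\right)^{2} + \frac{5 \left(6 + 3\right) \left(5 + 2\right)}{4}\right) = \left(21 - 5\right) \left(-71\right) + \left(\frac{1}{4} + \left(9 \cdot 7\right)^{2} + \frac{5 \cdot 9 \cdot 7}{4}\right) = 16 \left(-71\right) + \left(\frac{1}{4} + 63^{2} + \frac{5}{4} \cdot 63\right) = -1136 + \left(\frac{1}{4} + 3969 + \frac{315}{4}\right) = -1136 + 4048 = 2912$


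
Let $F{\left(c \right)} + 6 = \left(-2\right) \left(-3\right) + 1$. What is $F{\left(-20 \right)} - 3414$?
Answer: $-3413$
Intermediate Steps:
$F{\left(c \right)} = 1$ ($F{\left(c \right)} = -6 + \left(\left(-2\right) \left(-3\right) + 1\right) = -6 + \left(6 + 1\right) = -6 + 7 = 1$)
$F{\left(-20 \right)} - 3414 = 1 - 3414 = -3413$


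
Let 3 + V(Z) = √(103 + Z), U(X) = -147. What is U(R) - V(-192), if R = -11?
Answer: -144 - I*√89 ≈ -144.0 - 9.434*I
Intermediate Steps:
V(Z) = -3 + √(103 + Z)
U(R) - V(-192) = -147 - (-3 + √(103 - 192)) = -147 - (-3 + √(-89)) = -147 - (-3 + I*√89) = -147 + (3 - I*√89) = -144 - I*√89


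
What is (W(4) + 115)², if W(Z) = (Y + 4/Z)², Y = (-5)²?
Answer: 625681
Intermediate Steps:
Y = 25
W(Z) = (25 + 4/Z)²
(W(4) + 115)² = ((4 + 25*4)²/4² + 115)² = ((4 + 100)²/16 + 115)² = ((1/16)*104² + 115)² = ((1/16)*10816 + 115)² = (676 + 115)² = 791² = 625681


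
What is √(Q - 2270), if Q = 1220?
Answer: 5*I*√42 ≈ 32.404*I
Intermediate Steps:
√(Q - 2270) = √(1220 - 2270) = √(-1050) = 5*I*√42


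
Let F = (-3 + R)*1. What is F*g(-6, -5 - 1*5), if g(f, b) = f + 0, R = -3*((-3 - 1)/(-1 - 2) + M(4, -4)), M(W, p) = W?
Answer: 114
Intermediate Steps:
R = -16 (R = -3*((-3 - 1)/(-1 - 2) + 4) = -3*(-4/(-3) + 4) = -3*(-4*(-⅓) + 4) = -3*(4/3 + 4) = -3*16/3 = -16)
g(f, b) = f
F = -19 (F = (-3 - 16)*1 = -19*1 = -19)
F*g(-6, -5 - 1*5) = -19*(-6) = 114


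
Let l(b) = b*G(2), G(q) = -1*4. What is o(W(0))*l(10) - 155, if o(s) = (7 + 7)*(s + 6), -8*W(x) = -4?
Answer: -3795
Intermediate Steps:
W(x) = 1/2 (W(x) = -1/8*(-4) = 1/2)
G(q) = -4
l(b) = -4*b (l(b) = b*(-4) = -4*b)
o(s) = 84 + 14*s (o(s) = 14*(6 + s) = 84 + 14*s)
o(W(0))*l(10) - 155 = (84 + 14*(1/2))*(-4*10) - 155 = (84 + 7)*(-40) - 155 = 91*(-40) - 155 = -3640 - 155 = -3795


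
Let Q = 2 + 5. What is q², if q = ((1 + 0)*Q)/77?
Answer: 1/121 ≈ 0.0082645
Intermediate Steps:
Q = 7
q = 1/11 (q = ((1 + 0)*7)/77 = (1*7)*(1/77) = 7*(1/77) = 1/11 ≈ 0.090909)
q² = (1/11)² = 1/121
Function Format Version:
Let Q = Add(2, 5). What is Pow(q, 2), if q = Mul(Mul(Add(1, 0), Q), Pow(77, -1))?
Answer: Rational(1, 121) ≈ 0.0082645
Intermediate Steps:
Q = 7
q = Rational(1, 11) (q = Mul(Mul(Add(1, 0), 7), Pow(77, -1)) = Mul(Mul(1, 7), Rational(1, 77)) = Mul(7, Rational(1, 77)) = Rational(1, 11) ≈ 0.090909)
Pow(q, 2) = Pow(Rational(1, 11), 2) = Rational(1, 121)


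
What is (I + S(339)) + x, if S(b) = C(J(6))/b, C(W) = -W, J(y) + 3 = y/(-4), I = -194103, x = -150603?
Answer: -77903553/226 ≈ -3.4471e+5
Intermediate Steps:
J(y) = -3 - y/4 (J(y) = -3 + y/(-4) = -3 + y*(-1/4) = -3 - y/4)
S(b) = 9/(2*b) (S(b) = (-(-3 - 1/4*6))/b = (-(-3 - 3/2))/b = (-1*(-9/2))/b = 9/(2*b))
(I + S(339)) + x = (-194103 + (9/2)/339) - 150603 = (-194103 + (9/2)*(1/339)) - 150603 = (-194103 + 3/226) - 150603 = -43867275/226 - 150603 = -77903553/226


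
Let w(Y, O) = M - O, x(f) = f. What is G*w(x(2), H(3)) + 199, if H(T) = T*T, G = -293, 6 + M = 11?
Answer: 1371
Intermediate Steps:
M = 5 (M = -6 + 11 = 5)
H(T) = T²
w(Y, O) = 5 - O
G*w(x(2), H(3)) + 199 = -293*(5 - 1*3²) + 199 = -293*(5 - 1*9) + 199 = -293*(5 - 9) + 199 = -293*(-4) + 199 = 1172 + 199 = 1371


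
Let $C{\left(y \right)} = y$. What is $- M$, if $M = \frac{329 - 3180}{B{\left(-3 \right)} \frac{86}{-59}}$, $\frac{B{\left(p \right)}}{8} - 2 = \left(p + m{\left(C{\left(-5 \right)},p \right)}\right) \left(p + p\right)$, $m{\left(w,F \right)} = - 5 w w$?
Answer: $- \frac{168209}{529760} \approx -0.31752$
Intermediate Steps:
$m{\left(w,F \right)} = - 5 w^{2}$
$B{\left(p \right)} = 16 + 16 p \left(-125 + p\right)$ ($B{\left(p \right)} = 16 + 8 \left(p - 5 \left(-5\right)^{2}\right) \left(p + p\right) = 16 + 8 \left(p - 125\right) 2 p = 16 + 8 \left(-125 + p\right) 2 p = 16 + 8 \cdot 2 p \left(-125 + p\right) = 16 + 16 p \left(-125 + p\right)$)
$M = \frac{168209}{529760}$ ($M = \frac{329 - 3180}{\left(16 - -6000 + 16 \left(-3\right)^{2}\right) \frac{86}{-59}} = - \frac{2851}{\left(16 + 6000 + 16 \cdot 9\right) 86 \left(- \frac{1}{59}\right)} = - \frac{2851}{\left(16 + 6000 + 144\right) \left(- \frac{86}{59}\right)} = - \frac{2851}{6160 \left(- \frac{86}{59}\right)} = - \frac{2851}{- \frac{529760}{59}} = \left(-2851\right) \left(- \frac{59}{529760}\right) = \frac{168209}{529760} \approx 0.31752$)
$- M = \left(-1\right) \frac{168209}{529760} = - \frac{168209}{529760}$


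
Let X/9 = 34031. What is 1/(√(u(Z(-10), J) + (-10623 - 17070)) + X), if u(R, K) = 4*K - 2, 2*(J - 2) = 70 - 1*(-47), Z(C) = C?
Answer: 102093/31268951098 - I*√27453/93806853294 ≈ 3.265e-6 - 1.7663e-9*I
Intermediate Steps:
J = 121/2 (J = 2 + (70 - 1*(-47))/2 = 2 + (70 + 47)/2 = 2 + (½)*117 = 2 + 117/2 = 121/2 ≈ 60.500)
u(R, K) = -2 + 4*K
X = 306279 (X = 9*34031 = 306279)
1/(√(u(Z(-10), J) + (-10623 - 17070)) + X) = 1/(√((-2 + 4*(121/2)) + (-10623 - 17070)) + 306279) = 1/(√((-2 + 242) - 27693) + 306279) = 1/(√(240 - 27693) + 306279) = 1/(√(-27453) + 306279) = 1/(I*√27453 + 306279) = 1/(306279 + I*√27453)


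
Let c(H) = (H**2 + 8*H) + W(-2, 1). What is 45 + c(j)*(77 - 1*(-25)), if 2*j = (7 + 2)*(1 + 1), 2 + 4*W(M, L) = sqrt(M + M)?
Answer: 15600 + 51*I ≈ 15600.0 + 51.0*I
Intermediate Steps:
W(M, L) = -1/2 + sqrt(2)*sqrt(M)/4 (W(M, L) = -1/2 + sqrt(M + M)/4 = -1/2 + sqrt(2*M)/4 = -1/2 + (sqrt(2)*sqrt(M))/4 = -1/2 + sqrt(2)*sqrt(M)/4)
j = 9 (j = ((7 + 2)*(1 + 1))/2 = (9*2)/2 = (1/2)*18 = 9)
c(H) = -1/2 + H**2 + I/2 + 8*H (c(H) = (H**2 + 8*H) + (-1/2 + sqrt(2)*sqrt(-2)/4) = (H**2 + 8*H) + (-1/2 + sqrt(2)*(I*sqrt(2))/4) = (H**2 + 8*H) + (-1/2 + I/2) = -1/2 + H**2 + I/2 + 8*H)
45 + c(j)*(77 - 1*(-25)) = 45 + (-1/2 + 9**2 + I/2 + 8*9)*(77 - 1*(-25)) = 45 + (-1/2 + 81 + I/2 + 72)*(77 + 25) = 45 + (305/2 + I/2)*102 = 45 + (15555 + 51*I) = 15600 + 51*I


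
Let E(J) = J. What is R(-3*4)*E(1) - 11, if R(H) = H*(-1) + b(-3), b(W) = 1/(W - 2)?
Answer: ⅘ ≈ 0.80000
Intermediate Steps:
b(W) = 1/(-2 + W)
R(H) = -⅕ - H (R(H) = H*(-1) + 1/(-2 - 3) = -H + 1/(-5) = -H - ⅕ = -⅕ - H)
R(-3*4)*E(1) - 11 = (-⅕ - (-3)*4)*1 - 11 = (-⅕ - 1*(-12))*1 - 11 = (-⅕ + 12)*1 - 11 = (59/5)*1 - 11 = 59/5 - 11 = ⅘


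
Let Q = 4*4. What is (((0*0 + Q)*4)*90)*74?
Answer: 426240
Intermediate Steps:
Q = 16
(((0*0 + Q)*4)*90)*74 = (((0*0 + 16)*4)*90)*74 = (((0 + 16)*4)*90)*74 = ((16*4)*90)*74 = (64*90)*74 = 5760*74 = 426240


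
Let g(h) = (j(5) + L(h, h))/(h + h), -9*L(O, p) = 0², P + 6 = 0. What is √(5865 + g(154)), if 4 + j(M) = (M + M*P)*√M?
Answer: √(139094032 - 1925*√5)/154 ≈ 76.582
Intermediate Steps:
P = -6 (P = -6 + 0 = -6)
j(M) = -4 - 5*M^(3/2) (j(M) = -4 + (M + M*(-6))*√M = -4 + (M - 6*M)*√M = -4 + (-5*M)*√M = -4 - 5*M^(3/2))
L(O, p) = 0 (L(O, p) = -⅑*0² = -⅑*0 = 0)
g(h) = (-4 - 25*√5)/(2*h) (g(h) = ((-4 - 25*√5) + 0)/(h + h) = ((-4 - 25*√5) + 0)/((2*h)) = ((-4 - 25*√5) + 0)*(1/(2*h)) = (-4 - 25*√5)*(1/(2*h)) = (-4 - 25*√5)/(2*h))
√(5865 + g(154)) = √(5865 + (½)*(-4 - 25*√5)/154) = √(5865 + (½)*(1/154)*(-4 - 25*√5)) = √(5865 + (-1/77 - 25*√5/308)) = √(451604/77 - 25*√5/308)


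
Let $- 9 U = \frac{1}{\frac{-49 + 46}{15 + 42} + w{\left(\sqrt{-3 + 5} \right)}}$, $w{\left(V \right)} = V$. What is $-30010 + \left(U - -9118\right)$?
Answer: $- \frac{135568207}{6489} - \frac{361 \sqrt{2}}{6489} \approx -20892.0$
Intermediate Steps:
$U = - \frac{1}{9 \left(- \frac{1}{19} + \sqrt{2}\right)}$ ($U = - \frac{1}{9 \left(\frac{-49 + 46}{15 + 42} + \sqrt{-3 + 5}\right)} = - \frac{1}{9 \left(- \frac{3}{57} + \sqrt{2}\right)} = - \frac{1}{9 \left(\left(-3\right) \frac{1}{57} + \sqrt{2}\right)} = - \frac{1}{9 \left(- \frac{1}{19} + \sqrt{2}\right)} \approx -0.081604$)
$-30010 + \left(U - -9118\right) = -30010 - \left(- \frac{59166683}{6489} + \frac{361 \sqrt{2}}{6489}\right) = -30010 + \left(\left(- \frac{19}{6489} - \frac{361 \sqrt{2}}{6489}\right) + 9118\right) = -30010 + \left(\frac{59166683}{6489} - \frac{361 \sqrt{2}}{6489}\right) = - \frac{135568207}{6489} - \frac{361 \sqrt{2}}{6489}$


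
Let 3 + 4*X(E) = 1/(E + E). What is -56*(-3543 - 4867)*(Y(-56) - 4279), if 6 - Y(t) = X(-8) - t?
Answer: -8153701045/4 ≈ -2.0384e+9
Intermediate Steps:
X(E) = -¾ + 1/(8*E) (X(E) = -¾ + 1/(4*(E + E)) = -¾ + 1/(4*((2*E))) = -¾ + (1/(2*E))/4 = -¾ + 1/(8*E))
Y(t) = 433/64 + t (Y(t) = 6 - ((⅛)*(1 - 6*(-8))/(-8) - t) = 6 - ((⅛)*(-⅛)*(1 + 48) - t) = 6 - ((⅛)*(-⅛)*49 - t) = 6 - (-49/64 - t) = 6 + (49/64 + t) = 433/64 + t)
-56*(-3543 - 4867)*(Y(-56) - 4279) = -56*(-3543 - 4867)*((433/64 - 56) - 4279) = -(-470960)*(-3151/64 - 4279) = -(-470960)*(-277007)/64 = -56*1164814435/32 = -8153701045/4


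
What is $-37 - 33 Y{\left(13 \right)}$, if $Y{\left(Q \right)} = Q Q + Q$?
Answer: $-6043$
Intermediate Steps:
$Y{\left(Q \right)} = Q + Q^{2}$ ($Y{\left(Q \right)} = Q^{2} + Q = Q + Q^{2}$)
$-37 - 33 Y{\left(13 \right)} = -37 - 33 \cdot 13 \left(1 + 13\right) = -37 - 33 \cdot 13 \cdot 14 = -37 - 6006 = -6043$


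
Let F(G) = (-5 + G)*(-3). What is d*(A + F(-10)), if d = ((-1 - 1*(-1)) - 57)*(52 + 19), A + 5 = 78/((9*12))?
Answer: -988817/6 ≈ -1.6480e+5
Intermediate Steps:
A = -77/18 (A = -5 + 78/((9*12)) = -5 + 78/108 = -5 + 78*(1/108) = -5 + 13/18 = -77/18 ≈ -4.2778)
F(G) = 15 - 3*G
d = -4047 (d = ((-1 + 1) - 57)*71 = (0 - 57)*71 = -57*71 = -4047)
d*(A + F(-10)) = -4047*(-77/18 + (15 - 3*(-10))) = -4047*(-77/18 + (15 + 30)) = -4047*(-77/18 + 45) = -4047*733/18 = -988817/6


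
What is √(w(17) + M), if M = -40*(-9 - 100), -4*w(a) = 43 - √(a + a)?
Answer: √(17397 + √34)/2 ≈ 65.960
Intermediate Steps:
w(a) = -43/4 + √2*√a/4 (w(a) = -(43 - √(a + a))/4 = -(43 - √(2*a))/4 = -(43 - √2*√a)/4 = -43/4 + √2*√a/4)
M = 4360 (M = -40*(-109) = 4360)
√(w(17) + M) = √((-43/4 + √2*√17/4) + 4360) = √((-43/4 + √34/4) + 4360) = √(17397/4 + √34/4)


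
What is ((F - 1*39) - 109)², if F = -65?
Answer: 45369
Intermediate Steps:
((F - 1*39) - 109)² = ((-65 - 1*39) - 109)² = ((-65 - 39) - 109)² = (-104 - 109)² = (-213)² = 45369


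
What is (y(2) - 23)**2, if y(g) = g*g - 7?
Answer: 676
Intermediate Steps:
y(g) = -7 + g**2 (y(g) = g**2 - 7 = -7 + g**2)
(y(2) - 23)**2 = ((-7 + 2**2) - 23)**2 = ((-7 + 4) - 23)**2 = (-3 - 23)**2 = (-26)**2 = 676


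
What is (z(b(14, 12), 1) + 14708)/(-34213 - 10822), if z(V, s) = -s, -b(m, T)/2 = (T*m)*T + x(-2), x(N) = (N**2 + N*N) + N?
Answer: -14707/45035 ≈ -0.32657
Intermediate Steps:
x(N) = N + 2*N**2 (x(N) = (N**2 + N**2) + N = 2*N**2 + N = N + 2*N**2)
b(m, T) = -12 - 2*m*T**2 (b(m, T) = -2*((T*m)*T - 2*(1 + 2*(-2))) = -2*(m*T**2 - 2*(1 - 4)) = -2*(m*T**2 - 2*(-3)) = -2*(m*T**2 + 6) = -2*(6 + m*T**2) = -12 - 2*m*T**2)
(z(b(14, 12), 1) + 14708)/(-34213 - 10822) = (-1*1 + 14708)/(-34213 - 10822) = (-1 + 14708)/(-45035) = 14707*(-1/45035) = -14707/45035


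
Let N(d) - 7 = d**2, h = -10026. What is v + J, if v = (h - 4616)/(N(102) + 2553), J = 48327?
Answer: 313248293/6482 ≈ 48326.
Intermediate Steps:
N(d) = 7 + d**2
v = -7321/6482 (v = (-10026 - 4616)/((7 + 102**2) + 2553) = -14642/((7 + 10404) + 2553) = -14642/(10411 + 2553) = -14642/12964 = -14642*1/12964 = -7321/6482 ≈ -1.1294)
v + J = -7321/6482 + 48327 = 313248293/6482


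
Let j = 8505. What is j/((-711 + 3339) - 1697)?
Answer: 1215/133 ≈ 9.1353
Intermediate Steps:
j/((-711 + 3339) - 1697) = 8505/((-711 + 3339) - 1697) = 8505/(2628 - 1697) = 8505/931 = 8505*(1/931) = 1215/133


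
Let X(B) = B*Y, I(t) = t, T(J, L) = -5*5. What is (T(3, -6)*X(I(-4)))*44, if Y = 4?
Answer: 17600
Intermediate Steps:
T(J, L) = -25
X(B) = 4*B (X(B) = B*4 = 4*B)
(T(3, -6)*X(I(-4)))*44 = -100*(-4)*44 = -25*(-16)*44 = 400*44 = 17600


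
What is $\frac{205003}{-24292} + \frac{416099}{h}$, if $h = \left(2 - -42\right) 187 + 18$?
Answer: $\frac{4208711085}{100155916} \approx 42.022$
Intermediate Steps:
$h = 8246$ ($h = \left(2 + 42\right) 187 + 18 = 44 \cdot 187 + 18 = 8228 + 18 = 8246$)
$\frac{205003}{-24292} + \frac{416099}{h} = \frac{205003}{-24292} + \frac{416099}{8246} = 205003 \left(- \frac{1}{24292}\right) + 416099 \cdot \frac{1}{8246} = - \frac{205003}{24292} + \frac{416099}{8246} = \frac{4208711085}{100155916}$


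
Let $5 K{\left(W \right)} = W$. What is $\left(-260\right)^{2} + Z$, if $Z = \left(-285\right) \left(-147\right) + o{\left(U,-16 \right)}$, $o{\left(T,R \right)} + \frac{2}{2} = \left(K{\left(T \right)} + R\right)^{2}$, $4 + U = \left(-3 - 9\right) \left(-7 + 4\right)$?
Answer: $\frac{2739654}{25} \approx 1.0959 \cdot 10^{5}$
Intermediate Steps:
$K{\left(W \right)} = \frac{W}{5}$
$U = 32$ ($U = -4 + \left(-3 - 9\right) \left(-7 + 4\right) = -4 - -36 = -4 + 36 = 32$)
$o{\left(T,R \right)} = -1 + \left(R + \frac{T}{5}\right)^{2}$ ($o{\left(T,R \right)} = -1 + \left(\frac{T}{5} + R\right)^{2} = -1 + \left(R + \frac{T}{5}\right)^{2}$)
$Z = \frac{1049654}{25}$ ($Z = \left(-285\right) \left(-147\right) - \left(1 - \frac{\left(32 + 5 \left(-16\right)\right)^{2}}{25}\right) = 41895 - \left(1 - \frac{\left(32 - 80\right)^{2}}{25}\right) = 41895 - \left(1 - \frac{\left(-48\right)^{2}}{25}\right) = 41895 + \left(-1 + \frac{1}{25} \cdot 2304\right) = 41895 + \left(-1 + \frac{2304}{25}\right) = 41895 + \frac{2279}{25} = \frac{1049654}{25} \approx 41986.0$)
$\left(-260\right)^{2} + Z = \left(-260\right)^{2} + \frac{1049654}{25} = 67600 + \frac{1049654}{25} = \frac{2739654}{25}$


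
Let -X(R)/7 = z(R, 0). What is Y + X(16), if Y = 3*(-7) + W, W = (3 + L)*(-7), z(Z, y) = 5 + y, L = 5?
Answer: -112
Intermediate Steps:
X(R) = -35 (X(R) = -7*(5 + 0) = -7*5 = -35)
W = -56 (W = (3 + 5)*(-7) = 8*(-7) = -56)
Y = -77 (Y = 3*(-7) - 56 = -21 - 56 = -77)
Y + X(16) = -77 - 35 = -112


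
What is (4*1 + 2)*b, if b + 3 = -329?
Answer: -1992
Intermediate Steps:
b = -332 (b = -3 - 329 = -332)
(4*1 + 2)*b = (4*1 + 2)*(-332) = (4 + 2)*(-332) = 6*(-332) = -1992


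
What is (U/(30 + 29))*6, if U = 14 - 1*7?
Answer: 42/59 ≈ 0.71186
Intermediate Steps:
U = 7 (U = 14 - 7 = 7)
(U/(30 + 29))*6 = (7/(30 + 29))*6 = (7/59)*6 = 42/59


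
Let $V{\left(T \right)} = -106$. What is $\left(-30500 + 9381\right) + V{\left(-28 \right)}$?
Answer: $-21225$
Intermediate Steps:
$\left(-30500 + 9381\right) + V{\left(-28 \right)} = \left(-30500 + 9381\right) - 106 = -21119 - 106 = -21225$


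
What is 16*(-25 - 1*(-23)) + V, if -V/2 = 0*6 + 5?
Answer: -42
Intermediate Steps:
V = -10 (V = -2*(0*6 + 5) = -2*(0 + 5) = -2*5 = -10)
16*(-25 - 1*(-23)) + V = 16*(-25 - 1*(-23)) - 10 = 16*(-25 + 23) - 10 = 16*(-2) - 10 = -32 - 10 = -42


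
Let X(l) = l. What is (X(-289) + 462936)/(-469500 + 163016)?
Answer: -462647/306484 ≈ -1.5095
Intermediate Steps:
(X(-289) + 462936)/(-469500 + 163016) = (-289 + 462936)/(-469500 + 163016) = 462647/(-306484) = 462647*(-1/306484) = -462647/306484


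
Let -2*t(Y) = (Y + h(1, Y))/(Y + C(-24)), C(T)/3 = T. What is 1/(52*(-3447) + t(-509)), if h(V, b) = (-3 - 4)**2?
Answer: -581/104140994 ≈ -5.5790e-6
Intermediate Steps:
C(T) = 3*T
h(V, b) = 49 (h(V, b) = (-7)**2 = 49)
t(Y) = -(49 + Y)/(2*(-72 + Y)) (t(Y) = -(Y + 49)/(2*(Y + 3*(-24))) = -(49 + Y)/(2*(Y - 72)) = -(49 + Y)/(2*(-72 + Y)))
1/(52*(-3447) + t(-509)) = 1/(52*(-3447) + (-49 - 1*(-509))/(2*(-72 - 509))) = 1/(-179244 + (1/2)*(-49 + 509)/(-581)) = 1/(-179244 + (1/2)*(-1/581)*460) = 1/(-179244 - 230/581) = 1/(-104140994/581) = -581/104140994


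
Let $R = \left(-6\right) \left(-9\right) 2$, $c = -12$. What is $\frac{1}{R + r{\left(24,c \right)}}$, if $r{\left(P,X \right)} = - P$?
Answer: $\frac{1}{84} \approx 0.011905$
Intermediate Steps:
$R = 108$ ($R = 54 \cdot 2 = 108$)
$\frac{1}{R + r{\left(24,c \right)}} = \frac{1}{108 - 24} = \frac{1}{84}$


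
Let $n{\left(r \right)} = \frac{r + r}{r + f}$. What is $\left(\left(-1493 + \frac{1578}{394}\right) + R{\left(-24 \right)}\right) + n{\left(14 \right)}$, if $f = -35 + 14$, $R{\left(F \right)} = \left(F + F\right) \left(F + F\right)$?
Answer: $\frac{159768}{197} \approx 811.0$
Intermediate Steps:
$R{\left(F \right)} = 4 F^{2}$ ($R{\left(F \right)} = 2 F 2 F = 4 F^{2}$)
$f = -21$
$n{\left(r \right)} = \frac{2 r}{-21 + r}$ ($n{\left(r \right)} = \frac{r + r}{r - 21} = \frac{2 r}{-21 + r}$)
$\left(\left(-1493 + \frac{1578}{394}\right) + R{\left(-24 \right)}\right) + n{\left(14 \right)} = \left(\left(-1493 + \frac{1578}{394}\right) + 4 \left(-24\right)^{2}\right) + 2 \cdot 14 \frac{1}{-21 + 14} = \left(\left(-1493 + 1578 \cdot \frac{1}{394}\right) + 4 \cdot 576\right) + 2 \cdot 14 \frac{1}{-7} = \left(\left(-1493 + \frac{789}{197}\right) + 2304\right) + 2 \cdot 14 \left(- \frac{1}{7}\right) = \left(- \frac{293332}{197} + 2304\right) - 4 = \frac{160556}{197} - 4 = \frac{159768}{197}$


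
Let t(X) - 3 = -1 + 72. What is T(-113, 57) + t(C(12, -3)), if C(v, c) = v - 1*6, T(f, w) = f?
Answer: -39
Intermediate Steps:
C(v, c) = -6 + v (C(v, c) = v - 6 = -6 + v)
t(X) = 74 (t(X) = 3 + (-1 + 72) = 3 + 71 = 74)
T(-113, 57) + t(C(12, -3)) = -113 + 74 = -39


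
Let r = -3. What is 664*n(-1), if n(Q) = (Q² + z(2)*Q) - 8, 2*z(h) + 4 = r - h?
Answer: -1660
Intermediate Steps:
z(h) = -7/2 - h/2 (z(h) = -2 + (-3 - h)/2 = -2 + (-3/2 - h/2) = -7/2 - h/2)
n(Q) = -8 + Q² - 9*Q/2 (n(Q) = (Q² + (-7/2 - ½*2)*Q) - 8 = (Q² + (-7/2 - 1)*Q) - 8 = (Q² - 9*Q/2) - 8 = -8 + Q² - 9*Q/2)
664*n(-1) = 664*(-8 + (-1)² - 9/2*(-1)) = 664*(-8 + 1 + 9/2) = 664*(-5/2) = -1660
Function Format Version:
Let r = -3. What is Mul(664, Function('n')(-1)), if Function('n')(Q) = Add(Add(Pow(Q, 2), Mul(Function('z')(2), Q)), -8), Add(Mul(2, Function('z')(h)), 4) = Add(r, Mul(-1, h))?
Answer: -1660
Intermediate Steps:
Function('z')(h) = Add(Rational(-7, 2), Mul(Rational(-1, 2), h)) (Function('z')(h) = Add(-2, Mul(Rational(1, 2), Add(-3, Mul(-1, h)))) = Add(-2, Add(Rational(-3, 2), Mul(Rational(-1, 2), h))) = Add(Rational(-7, 2), Mul(Rational(-1, 2), h)))
Function('n')(Q) = Add(-8, Pow(Q, 2), Mul(Rational(-9, 2), Q)) (Function('n')(Q) = Add(Add(Pow(Q, 2), Mul(Add(Rational(-7, 2), Mul(Rational(-1, 2), 2)), Q)), -8) = Add(Add(Pow(Q, 2), Mul(Add(Rational(-7, 2), -1), Q)), -8) = Add(Add(Pow(Q, 2), Mul(Rational(-9, 2), Q)), -8) = Add(-8, Pow(Q, 2), Mul(Rational(-9, 2), Q)))
Mul(664, Function('n')(-1)) = Mul(664, Add(-8, Pow(-1, 2), Mul(Rational(-9, 2), -1))) = Mul(664, Add(-8, 1, Rational(9, 2))) = Mul(664, Rational(-5, 2)) = -1660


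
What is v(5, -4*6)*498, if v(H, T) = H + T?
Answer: -9462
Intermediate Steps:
v(5, -4*6)*498 = (5 - 4*6)*498 = (5 - 24)*498 = -19*498 = -9462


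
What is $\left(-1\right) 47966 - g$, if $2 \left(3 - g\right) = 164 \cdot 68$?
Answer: $-42393$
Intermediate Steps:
$g = -5573$ ($g = 3 - \frac{164 \cdot 68}{2} = 3 - 5576 = -5573$)
$\left(-1\right) 47966 - g = \left(-1\right) 47966 - -5573 = -47966 + 5573 = -42393$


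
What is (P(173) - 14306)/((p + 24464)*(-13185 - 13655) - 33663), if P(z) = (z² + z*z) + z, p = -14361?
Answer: -45725/271198183 ≈ -0.00016860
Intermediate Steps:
P(z) = z + 2*z² (P(z) = (z² + z²) + z = 2*z² + z = z + 2*z²)
(P(173) - 14306)/((p + 24464)*(-13185 - 13655) - 33663) = (173*(1 + 2*173) - 14306)/((-14361 + 24464)*(-13185 - 13655) - 33663) = (173*(1 + 346) - 14306)/(10103*(-26840) - 33663) = (173*347 - 14306)/(-271164520 - 33663) = (60031 - 14306)/(-271198183) = 45725*(-1/271198183) = -45725/271198183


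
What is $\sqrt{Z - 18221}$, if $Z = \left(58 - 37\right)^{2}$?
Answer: $2 i \sqrt{4445} \approx 133.34 i$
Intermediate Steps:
$Z = 441$ ($Z = 21^{2} = 441$)
$\sqrt{Z - 18221} = \sqrt{441 - 18221} = \sqrt{-17780} = 2 i \sqrt{4445}$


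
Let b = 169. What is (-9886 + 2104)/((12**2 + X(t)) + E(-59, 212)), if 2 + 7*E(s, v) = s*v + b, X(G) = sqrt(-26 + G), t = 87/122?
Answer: 512361692/106594909 + 2594*I*sqrt(376370)/106594909 ≈ 4.8066 + 0.014929*I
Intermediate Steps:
t = 87/122 (t = 87*(1/122) = 87/122 ≈ 0.71311)
E(s, v) = 167/7 + s*v/7 (E(s, v) = -2/7 + (s*v + 169)/7 = -2/7 + (169 + s*v)/7 = -2/7 + (169/7 + s*v/7) = 167/7 + s*v/7)
(-9886 + 2104)/((12**2 + X(t)) + E(-59, 212)) = (-9886 + 2104)/((12**2 + sqrt(-26 + 87/122)) + (167/7 + (1/7)*(-59)*212)) = -7782/((144 + sqrt(-3085/122)) + (167/7 - 12508/7)) = -7782/((144 + I*sqrt(376370)/122) - 1763) = -7782/(-1619 + I*sqrt(376370)/122)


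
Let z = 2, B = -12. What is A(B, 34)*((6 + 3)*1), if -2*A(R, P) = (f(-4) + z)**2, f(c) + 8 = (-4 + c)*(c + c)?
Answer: -15138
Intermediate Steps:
f(c) = -8 + 2*c*(-4 + c) (f(c) = -8 + (-4 + c)*(c + c) = -8 + (-4 + c)*(2*c) = -8 + 2*c*(-4 + c))
A(R, P) = -1682 (A(R, P) = -((-8 - 8*(-4) + 2*(-4)**2) + 2)**2/2 = -((-8 + 32 + 2*16) + 2)**2/2 = -((-8 + 32 + 32) + 2)**2/2 = -(56 + 2)**2/2 = -1/2*58**2 = -1/2*3364 = -1682)
A(B, 34)*((6 + 3)*1) = -1682*(6 + 3) = -15138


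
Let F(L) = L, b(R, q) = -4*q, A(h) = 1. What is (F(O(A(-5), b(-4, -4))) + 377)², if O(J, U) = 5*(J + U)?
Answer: 213444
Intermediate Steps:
O(J, U) = 5*J + 5*U
(F(O(A(-5), b(-4, -4))) + 377)² = ((5*1 + 5*(-4*(-4))) + 377)² = ((5 + 5*16) + 377)² = ((5 + 80) + 377)² = (85 + 377)² = 462² = 213444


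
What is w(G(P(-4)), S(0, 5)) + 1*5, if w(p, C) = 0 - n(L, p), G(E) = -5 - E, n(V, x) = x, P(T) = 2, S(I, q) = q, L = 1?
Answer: 12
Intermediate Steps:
w(p, C) = -p (w(p, C) = 0 - p = -p)
w(G(P(-4)), S(0, 5)) + 1*5 = -(-5 - 1*2) + 1*5 = -(-5 - 2) + 5 = -1*(-7) + 5 = 7 + 5 = 12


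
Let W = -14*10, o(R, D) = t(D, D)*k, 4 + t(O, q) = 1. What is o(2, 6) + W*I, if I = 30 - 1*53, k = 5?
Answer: 3205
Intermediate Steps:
t(O, q) = -3 (t(O, q) = -4 + 1 = -3)
o(R, D) = -15 (o(R, D) = -3*5 = -15)
W = -140
I = -23 (I = 30 - 53 = -23)
o(2, 6) + W*I = -15 - 140*(-23) = -15 + 3220 = 3205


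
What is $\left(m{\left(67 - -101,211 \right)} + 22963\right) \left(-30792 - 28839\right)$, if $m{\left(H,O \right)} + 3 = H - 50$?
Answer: $-1376164218$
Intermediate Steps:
$m{\left(H,O \right)} = -53 + H$ ($m{\left(H,O \right)} = -3 + \left(H - 50\right) = -3 + \left(-50 + H\right) = -53 + H$)
$\left(m{\left(67 - -101,211 \right)} + 22963\right) \left(-30792 - 28839\right) = \left(\left(-53 + \left(67 - -101\right)\right) + 22963\right) \left(-30792 - 28839\right) = \left(\left(-53 + \left(67 + 101\right)\right) + 22963\right) \left(-59631\right) = \left(\left(-53 + 168\right) + 22963\right) \left(-59631\right) = \left(115 + 22963\right) \left(-59631\right) = 23078 \left(-59631\right) = -1376164218$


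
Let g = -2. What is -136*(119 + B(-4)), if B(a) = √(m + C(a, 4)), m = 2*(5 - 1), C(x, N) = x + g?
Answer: -16184 - 136*√2 ≈ -16376.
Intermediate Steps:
C(x, N) = -2 + x (C(x, N) = x - 2 = -2 + x)
m = 8 (m = 2*4 = 8)
B(a) = √(6 + a) (B(a) = √(8 + (-2 + a)) = √(6 + a))
-136*(119 + B(-4)) = -136*(119 + √(6 - 4)) = -136*(119 + √2) = -16184 - 136*√2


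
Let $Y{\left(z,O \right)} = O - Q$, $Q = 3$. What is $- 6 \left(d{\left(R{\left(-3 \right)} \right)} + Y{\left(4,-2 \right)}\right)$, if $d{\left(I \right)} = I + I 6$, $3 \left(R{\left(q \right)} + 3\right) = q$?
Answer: $198$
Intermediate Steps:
$R{\left(q \right)} = -3 + \frac{q}{3}$
$Y{\left(z,O \right)} = -3 + O$ ($Y{\left(z,O \right)} = O - 3 = -3 + O$)
$d{\left(I \right)} = 7 I$ ($d{\left(I \right)} = I + 6 I = 7 I$)
$- 6 \left(d{\left(R{\left(-3 \right)} \right)} + Y{\left(4,-2 \right)}\right) = - 6 \left(7 \left(-3 + \frac{1}{3} \left(-3\right)\right) - 5\right) = - 6 \left(7 \left(-3 - 1\right) - 5\right) = - 6 \left(7 \left(-4\right) - 5\right) = - 6 \left(-28 - 5\right) = \left(-6\right) \left(-33\right) = 198$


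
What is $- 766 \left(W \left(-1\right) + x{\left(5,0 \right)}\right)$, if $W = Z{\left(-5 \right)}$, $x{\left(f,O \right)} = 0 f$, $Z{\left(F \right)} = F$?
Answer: $-3830$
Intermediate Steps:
$x{\left(f,O \right)} = 0$
$W = -5$
$- 766 \left(W \left(-1\right) + x{\left(5,0 \right)}\right) = - 766 \left(\left(-5\right) \left(-1\right) + 0\right) = - 766 \left(5 + 0\right) = \left(-766\right) 5 = -3830$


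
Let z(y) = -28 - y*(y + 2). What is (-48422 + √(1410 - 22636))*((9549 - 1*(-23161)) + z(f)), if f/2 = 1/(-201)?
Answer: -63935744547004/40401 + 1320386282*I*√21226/40401 ≈ -1.5825e+9 + 4.7615e+6*I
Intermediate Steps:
f = -2/201 (f = 2/(-201) = 2*(-1/201) = -2/201 ≈ -0.0099503)
z(y) = -28 - y*(2 + y)
(-48422 + √(1410 - 22636))*((9549 - 1*(-23161)) + z(f)) = (-48422 + √(1410 - 22636))*((9549 - 1*(-23161)) + (-28 - (-2/201)² - 2*(-2/201))) = (-48422 + √(-21226))*((9549 + 23161) + (-28 - 1*4/40401 + 4/201)) = (-48422 + I*√21226)*(32710 + (-28 - 4/40401 + 4/201)) = (-48422 + I*√21226)*(32710 - 1130428/40401) = (-48422 + I*√21226)*(1320386282/40401) = -63935744547004/40401 + 1320386282*I*√21226/40401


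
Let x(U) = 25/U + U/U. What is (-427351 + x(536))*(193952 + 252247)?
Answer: -102206153305425/536 ≈ -1.9068e+11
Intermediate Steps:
x(U) = 1 + 25/U (x(U) = 25/U + 1 = 1 + 25/U)
(-427351 + x(536))*(193952 + 252247) = (-427351 + (25 + 536)/536)*(193952 + 252247) = (-427351 + (1/536)*561)*446199 = (-427351 + 561/536)*446199 = -229059575/536*446199 = -102206153305425/536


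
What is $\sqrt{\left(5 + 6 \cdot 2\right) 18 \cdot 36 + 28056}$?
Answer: $4 \sqrt{2442} \approx 197.67$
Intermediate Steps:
$\sqrt{\left(5 + 6 \cdot 2\right) 18 \cdot 36 + 28056} = \sqrt{\left(5 + 12\right) 18 \cdot 36 + 28056} = \sqrt{17 \cdot 18 \cdot 36 + 28056} = \sqrt{306 \cdot 36 + 28056} = \sqrt{11016 + 28056} = \sqrt{39072} = 4 \sqrt{2442}$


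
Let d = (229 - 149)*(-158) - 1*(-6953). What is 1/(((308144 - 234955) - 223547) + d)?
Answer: -1/156045 ≈ -6.4084e-6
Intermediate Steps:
d = -5687 (d = 80*(-158) + 6953 = -12640 + 6953 = -5687)
1/(((308144 - 234955) - 223547) + d) = 1/(((308144 - 234955) - 223547) - 5687) = 1/((73189 - 223547) - 5687) = 1/(-150358 - 5687) = 1/(-156045) = -1/156045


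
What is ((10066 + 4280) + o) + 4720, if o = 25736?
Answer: 44802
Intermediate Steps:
((10066 + 4280) + o) + 4720 = ((10066 + 4280) + 25736) + 4720 = (14346 + 25736) + 4720 = 40082 + 4720 = 44802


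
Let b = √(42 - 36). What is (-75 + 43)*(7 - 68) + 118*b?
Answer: 1952 + 118*√6 ≈ 2241.0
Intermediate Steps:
b = √6 ≈ 2.4495
(-75 + 43)*(7 - 68) + 118*b = (-75 + 43)*(7 - 68) + 118*√6 = -32*(-61) + 118*√6 = 1952 + 118*√6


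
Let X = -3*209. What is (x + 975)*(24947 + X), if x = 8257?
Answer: 224522240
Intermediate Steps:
X = -627
(x + 975)*(24947 + X) = (8257 + 975)*(24947 - 627) = 9232*24320 = 224522240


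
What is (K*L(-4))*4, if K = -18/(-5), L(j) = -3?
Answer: -216/5 ≈ -43.200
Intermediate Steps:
K = 18/5 (K = -18*(-1/5) = 18/5 ≈ 3.6000)
(K*L(-4))*4 = ((18/5)*(-3))*4 = -54/5*4 = -216/5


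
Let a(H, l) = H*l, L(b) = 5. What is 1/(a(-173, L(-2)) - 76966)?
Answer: -1/77831 ≈ -1.2848e-5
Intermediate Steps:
1/(a(-173, L(-2)) - 76966) = 1/(-173*5 - 76966) = 1/(-865 - 76966) = 1/(-77831) = -1/77831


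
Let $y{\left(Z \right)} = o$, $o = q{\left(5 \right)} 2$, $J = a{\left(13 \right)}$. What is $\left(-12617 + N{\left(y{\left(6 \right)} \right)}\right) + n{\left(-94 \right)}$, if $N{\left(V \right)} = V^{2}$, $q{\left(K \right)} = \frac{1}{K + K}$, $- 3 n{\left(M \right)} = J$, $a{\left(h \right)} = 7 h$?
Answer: $- \frac{948547}{75} \approx -12647.0$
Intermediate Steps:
$J = 91$ ($J = 7 \cdot 13 = 91$)
$n{\left(M \right)} = - \frac{91}{3}$ ($n{\left(M \right)} = \left(- \frac{1}{3}\right) 91 = - \frac{91}{3}$)
$q{\left(K \right)} = \frac{1}{2 K}$
$o = \frac{1}{5}$ ($o = \frac{1}{2 \cdot 5} \cdot 2 = \frac{1}{2} \cdot \frac{1}{5} \cdot 2 = \frac{1}{10} \cdot 2 = \frac{1}{5} \approx 0.2$)
$y{\left(Z \right)} = \frac{1}{5}$
$\left(-12617 + N{\left(y{\left(6 \right)} \right)}\right) + n{\left(-94 \right)} = \left(-12617 + \left(\frac{1}{5}\right)^{2}\right) - \frac{91}{3} = \left(-12617 + \frac{1}{25}\right) - \frac{91}{3} = - \frac{315424}{25} - \frac{91}{3} = - \frac{948547}{75}$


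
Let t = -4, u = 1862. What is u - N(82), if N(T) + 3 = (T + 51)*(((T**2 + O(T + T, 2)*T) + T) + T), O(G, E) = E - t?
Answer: -979675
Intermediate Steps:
O(G, E) = 4 + E (O(G, E) = E - 1*(-4) = E + 4 = 4 + E)
N(T) = -3 + (51 + T)*(T**2 + 8*T) (N(T) = -3 + (T + 51)*(((T**2 + (4 + 2)*T) + T) + T) = -3 + (51 + T)*(((T**2 + 6*T) + T) + T) = -3 + (51 + T)*((T**2 + 7*T) + T) = -3 + (51 + T)*(T**2 + 8*T))
u - N(82) = 1862 - (-3 + 82**3 + 59*82**2 + 408*82) = 1862 - (-3 + 551368 + 59*6724 + 33456) = 1862 - (-3 + 551368 + 396716 + 33456) = 1862 - 1*981537 = 1862 - 981537 = -979675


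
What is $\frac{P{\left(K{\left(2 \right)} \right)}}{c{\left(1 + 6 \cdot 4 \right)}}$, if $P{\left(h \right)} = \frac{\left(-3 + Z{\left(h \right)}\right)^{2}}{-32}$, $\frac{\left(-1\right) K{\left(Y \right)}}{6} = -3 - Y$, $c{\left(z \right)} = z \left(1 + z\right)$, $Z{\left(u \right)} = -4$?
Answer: $- \frac{49}{20800} \approx -0.0023558$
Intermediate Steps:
$K{\left(Y \right)} = 18 + 6 Y$ ($K{\left(Y \right)} = - 6 \left(-3 - Y\right) = 18 + 6 Y$)
$P{\left(h \right)} = - \frac{49}{32}$ ($P{\left(h \right)} = \frac{\left(-3 - 4\right)^{2}}{-32} = \left(-7\right)^{2} \left(- \frac{1}{32}\right) = 49 \left(- \frac{1}{32}\right) = - \frac{49}{32}$)
$\frac{P{\left(K{\left(2 \right)} \right)}}{c{\left(1 + 6 \cdot 4 \right)}} = - \frac{49}{32 \left(1 + 6 \cdot 4\right) \left(1 + \left(1 + 6 \cdot 4\right)\right)} = - \frac{49}{32 \left(1 + 24\right) \left(1 + \left(1 + 24\right)\right)} = - \frac{49}{32 \cdot 25 \left(1 + 25\right)} = - \frac{49}{32 \cdot 25 \cdot 26} = - \frac{49}{32 \cdot 650} = \left(- \frac{49}{32}\right) \frac{1}{650} = - \frac{49}{20800}$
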